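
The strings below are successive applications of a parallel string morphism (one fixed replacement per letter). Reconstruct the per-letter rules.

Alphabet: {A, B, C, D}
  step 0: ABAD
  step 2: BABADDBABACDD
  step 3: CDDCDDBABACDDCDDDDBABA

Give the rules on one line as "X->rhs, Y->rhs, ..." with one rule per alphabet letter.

A->DD, B->C, C->DD, D->BA

  step 2 ⇒ step 3: BABADDBABACDD ⇒ C·DD·C·DD·BA·BA·C·DD·C·DD·DD·BA·BA
    A ↦ DD
    B ↦ C
    C ↦ DD
    D ↦ BA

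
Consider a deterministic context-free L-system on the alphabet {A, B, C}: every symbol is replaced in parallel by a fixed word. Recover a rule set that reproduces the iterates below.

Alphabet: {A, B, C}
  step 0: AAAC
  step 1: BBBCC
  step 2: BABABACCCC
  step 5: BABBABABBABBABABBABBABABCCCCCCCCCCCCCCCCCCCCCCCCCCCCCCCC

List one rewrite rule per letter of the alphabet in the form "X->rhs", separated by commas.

A->B, B->BA, C->CC

  step 1 ⇒ step 2: BBBCC ⇒ BA·BA·BA·CC·CC
    B ↦ BA
    C ↦ CC
  step 0 ⇒ step 1: AAAC ⇒ B·B·B·CC
    A ↦ B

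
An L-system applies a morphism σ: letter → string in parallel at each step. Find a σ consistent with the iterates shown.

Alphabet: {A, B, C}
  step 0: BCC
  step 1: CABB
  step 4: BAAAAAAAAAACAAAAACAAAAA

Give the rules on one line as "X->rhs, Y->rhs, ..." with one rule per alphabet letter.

  step 0 ⇒ step 1: BCC ⇒ CA·B·B
    B ↦ CA
    C ↦ B
    A ↦ AA  (constrained at step 1)

A->AA, B->CA, C->B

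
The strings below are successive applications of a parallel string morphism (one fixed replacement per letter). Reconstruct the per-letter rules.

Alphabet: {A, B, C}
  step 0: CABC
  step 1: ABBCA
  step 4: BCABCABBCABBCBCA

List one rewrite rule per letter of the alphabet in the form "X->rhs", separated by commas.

A->B, B->BC, C->A

  step 0 ⇒ step 1: CABC ⇒ A·B·BC·A
    A ↦ B
    B ↦ BC
    C ↦ A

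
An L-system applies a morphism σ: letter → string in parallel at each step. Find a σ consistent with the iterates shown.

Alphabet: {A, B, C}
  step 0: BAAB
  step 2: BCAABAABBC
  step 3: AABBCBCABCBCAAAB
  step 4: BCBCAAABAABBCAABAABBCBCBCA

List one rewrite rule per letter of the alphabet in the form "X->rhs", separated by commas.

  step 3 ⇒ step 4: AABBCBCABCBCAAAB ⇒ BC·BC·A·A·AB·A·AB·BC·A·AB·A·AB·BC·BC·BC·A
    A ↦ BC
    B ↦ A
    C ↦ AB

A->BC, B->A, C->AB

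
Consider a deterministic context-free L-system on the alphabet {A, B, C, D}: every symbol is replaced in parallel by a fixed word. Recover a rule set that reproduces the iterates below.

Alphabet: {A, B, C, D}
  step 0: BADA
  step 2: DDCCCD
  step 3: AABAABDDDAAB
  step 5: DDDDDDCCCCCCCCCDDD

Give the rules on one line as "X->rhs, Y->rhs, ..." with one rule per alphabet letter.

A->C, B->C, C->D, D->AAB

  step 2 ⇒ step 3: DDCCCD ⇒ AAB·AAB·D·D·D·AAB
    C ↦ D
    D ↦ AAB
    A ↦ C  (constrained at step 0)
    B ↦ C  (constrained at step 0)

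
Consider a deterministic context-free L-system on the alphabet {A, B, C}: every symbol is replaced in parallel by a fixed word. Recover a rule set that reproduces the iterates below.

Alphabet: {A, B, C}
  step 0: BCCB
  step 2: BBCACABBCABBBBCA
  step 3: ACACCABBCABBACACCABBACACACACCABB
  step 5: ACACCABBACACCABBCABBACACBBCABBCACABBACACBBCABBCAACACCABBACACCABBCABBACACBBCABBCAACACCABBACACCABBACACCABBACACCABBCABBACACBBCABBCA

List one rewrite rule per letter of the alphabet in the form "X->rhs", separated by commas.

A->BB, B->AC, C->CA

  step 2 ⇒ step 3: BBCACABBCABBBBCA ⇒ AC·AC·CA·BB·CA·BB·AC·AC·CA·BB·AC·AC·AC·AC·CA·BB
    A ↦ BB
    B ↦ AC
    C ↦ CA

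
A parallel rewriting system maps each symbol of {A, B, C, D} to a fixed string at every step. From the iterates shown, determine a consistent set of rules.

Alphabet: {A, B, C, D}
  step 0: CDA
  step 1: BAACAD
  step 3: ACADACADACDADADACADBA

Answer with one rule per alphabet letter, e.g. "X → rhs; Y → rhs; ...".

A->AD, B->D, C->BA, D->AC

  step 0 ⇒ step 1: CDA ⇒ BA·AC·AD
    A ↦ AD
    C ↦ BA
    D ↦ AC
    B ↦ D  (constrained at step 1)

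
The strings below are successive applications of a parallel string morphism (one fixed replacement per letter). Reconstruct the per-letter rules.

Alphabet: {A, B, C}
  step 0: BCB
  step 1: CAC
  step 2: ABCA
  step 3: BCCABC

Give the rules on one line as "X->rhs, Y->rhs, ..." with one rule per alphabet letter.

  step 2 ⇒ step 3: ABCA ⇒ BC·C·A·BC
    A ↦ BC
    B ↦ C
    C ↦ A

A->BC, B->C, C->A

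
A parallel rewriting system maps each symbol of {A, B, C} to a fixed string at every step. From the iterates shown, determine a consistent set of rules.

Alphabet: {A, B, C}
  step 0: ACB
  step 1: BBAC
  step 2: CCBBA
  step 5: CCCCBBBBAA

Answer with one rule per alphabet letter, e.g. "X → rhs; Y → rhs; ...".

A->BB, B->C, C->A

  step 1 ⇒ step 2: BBAC ⇒ C·C·BB·A
    A ↦ BB
    B ↦ C
    C ↦ A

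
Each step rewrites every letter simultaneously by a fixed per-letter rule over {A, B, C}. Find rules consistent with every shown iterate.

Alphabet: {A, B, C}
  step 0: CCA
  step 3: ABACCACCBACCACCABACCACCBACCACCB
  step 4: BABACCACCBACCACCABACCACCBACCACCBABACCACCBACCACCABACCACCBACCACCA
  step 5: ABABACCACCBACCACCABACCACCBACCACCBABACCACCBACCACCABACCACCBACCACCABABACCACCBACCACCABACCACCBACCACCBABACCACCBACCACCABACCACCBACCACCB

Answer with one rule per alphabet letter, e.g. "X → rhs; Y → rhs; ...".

  step 4 ⇒ step 5: BABACCACCBACCACCABACCACCBACCACCBABACCACCBACCACCABACCACCBACCACCA ⇒ A·B·A·B·ACC·ACC·B·ACC·ACC·A·B·ACC·ACC·B·ACC·ACC·B·A·B·ACC·ACC·B·ACC·ACC·A·B·ACC·ACC·B·ACC·ACC·A·B·A·B·ACC·ACC·B·ACC·ACC·A·B·ACC·ACC·B·ACC·ACC·B·A·B·ACC·ACC·B·ACC·ACC·A·B·ACC·ACC·B·ACC·ACC·B
    A ↦ B
    B ↦ A
    C ↦ ACC

A->B, B->A, C->ACC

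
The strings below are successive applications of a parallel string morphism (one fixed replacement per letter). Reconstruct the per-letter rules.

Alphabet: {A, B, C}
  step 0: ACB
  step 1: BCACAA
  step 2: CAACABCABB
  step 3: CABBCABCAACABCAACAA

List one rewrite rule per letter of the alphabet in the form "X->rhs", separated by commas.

  step 2 ⇒ step 3: CAACABCABB ⇒ CA·B·B·CA·B·CAA·CA·B·CAA·CAA
    A ↦ B
    B ↦ CAA
    C ↦ CA

A->B, B->CAA, C->CA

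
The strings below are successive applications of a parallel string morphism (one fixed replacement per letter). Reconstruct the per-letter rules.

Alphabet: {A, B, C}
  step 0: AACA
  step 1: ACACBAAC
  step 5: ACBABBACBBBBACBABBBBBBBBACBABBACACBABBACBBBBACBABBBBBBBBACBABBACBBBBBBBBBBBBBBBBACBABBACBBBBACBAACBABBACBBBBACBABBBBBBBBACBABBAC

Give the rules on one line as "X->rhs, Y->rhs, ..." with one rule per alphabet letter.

A->AC, B->BB, C->BA

  step 0 ⇒ step 1: AACA ⇒ AC·AC·BA·AC
    A ↦ AC
    C ↦ BA
    B ↦ BB  (constrained at step 1)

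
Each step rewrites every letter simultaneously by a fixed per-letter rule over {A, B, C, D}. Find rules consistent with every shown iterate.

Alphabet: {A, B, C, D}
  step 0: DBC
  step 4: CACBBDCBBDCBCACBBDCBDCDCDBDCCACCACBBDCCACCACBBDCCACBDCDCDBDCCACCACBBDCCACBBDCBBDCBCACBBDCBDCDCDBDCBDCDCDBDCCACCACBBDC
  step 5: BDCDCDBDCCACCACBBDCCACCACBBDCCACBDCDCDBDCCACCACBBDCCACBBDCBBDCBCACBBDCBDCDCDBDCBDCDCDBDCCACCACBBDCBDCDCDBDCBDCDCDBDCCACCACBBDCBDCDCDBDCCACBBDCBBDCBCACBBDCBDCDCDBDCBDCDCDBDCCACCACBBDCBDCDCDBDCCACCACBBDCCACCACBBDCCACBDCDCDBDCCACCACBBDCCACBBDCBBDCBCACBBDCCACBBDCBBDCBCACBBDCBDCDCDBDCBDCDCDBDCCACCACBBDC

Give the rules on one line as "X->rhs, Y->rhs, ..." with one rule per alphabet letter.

A->DCD, B->CAC, C->BDC, D->B

  step 4 ⇒ step 5: CACBBDCBBDCBCACBBDCBDCDCDBDCCACCACBBDCCACCACBBDCCACBDCDCDBDCCACCACBBDCCACBBDCBBDCBCACBBDCBDCDCDBDCBDCDCDBDCCACCACBBDC ⇒ BDC·DCD·BDC·CAC·CAC·B·BDC·CAC·CAC·B·BDC·CAC·BDC·DCD·BDC·CAC·CAC·B·BDC·CAC·B·BDC·B·BDC·B·CAC·B·BDC·BDC·DCD·BDC·BDC·DCD·BDC·CAC·CAC·B·BDC·BDC·DCD·BDC·BDC·DCD·BDC·CAC·CAC·B·BDC·BDC·DCD·BDC·CAC·B·BDC·B·BDC·B·CAC·B·BDC·BDC·DCD·BDC·BDC·DCD·BDC·CAC·CAC·B·BDC·BDC·DCD·BDC·CAC·CAC·B·BDC·CAC·CAC·B·BDC·CAC·BDC·DCD·BDC·CAC·CAC·B·BDC·CAC·B·BDC·B·BDC·B·CAC·B·BDC·CAC·B·BDC·B·BDC·B·CAC·B·BDC·BDC·DCD·BDC·BDC·DCD·BDC·CAC·CAC·B·BDC
    A ↦ DCD
    B ↦ CAC
    C ↦ BDC
    D ↦ B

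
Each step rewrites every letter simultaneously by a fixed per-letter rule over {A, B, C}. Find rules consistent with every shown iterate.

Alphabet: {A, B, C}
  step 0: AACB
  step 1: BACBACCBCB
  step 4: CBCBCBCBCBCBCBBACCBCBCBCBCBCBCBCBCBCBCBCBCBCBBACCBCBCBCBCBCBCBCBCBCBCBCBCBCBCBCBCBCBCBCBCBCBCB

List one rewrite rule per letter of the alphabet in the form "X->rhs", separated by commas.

A->BAC, B->CB, C->CB

  step 0 ⇒ step 1: AACB ⇒ BAC·BAC·CB·CB
    A ↦ BAC
    B ↦ CB
    C ↦ CB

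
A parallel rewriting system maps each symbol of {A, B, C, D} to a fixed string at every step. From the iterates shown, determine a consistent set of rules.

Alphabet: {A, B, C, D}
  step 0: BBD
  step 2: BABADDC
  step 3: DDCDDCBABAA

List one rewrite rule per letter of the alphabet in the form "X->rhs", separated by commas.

A->DC, B->D, C->A, D->BA

  step 2 ⇒ step 3: BABADDC ⇒ D·DC·D·DC·BA·BA·A
    A ↦ DC
    B ↦ D
    C ↦ A
    D ↦ BA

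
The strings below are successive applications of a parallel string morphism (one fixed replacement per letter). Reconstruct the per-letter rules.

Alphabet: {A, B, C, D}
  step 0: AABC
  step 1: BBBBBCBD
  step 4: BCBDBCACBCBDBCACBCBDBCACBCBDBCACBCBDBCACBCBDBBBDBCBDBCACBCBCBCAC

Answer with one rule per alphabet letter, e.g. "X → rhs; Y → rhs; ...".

  step 0 ⇒ step 1: AABC ⇒ BB·BB·BC·BD
    A ↦ BB
    B ↦ BC
    C ↦ BD
    D ↦ AC  (constrained at step 1)

A->BB, B->BC, C->BD, D->AC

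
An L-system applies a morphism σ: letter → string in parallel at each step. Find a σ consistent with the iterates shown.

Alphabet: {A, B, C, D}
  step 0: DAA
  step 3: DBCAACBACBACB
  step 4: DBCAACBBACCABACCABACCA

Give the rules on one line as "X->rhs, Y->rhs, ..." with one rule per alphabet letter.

A->B, B->CA, C->AC, D->DB

  step 3 ⇒ step 4: DBCAACBACBACB ⇒ DB·CA·AC·B·B·AC·CA·B·AC·CA·B·AC·CA
    A ↦ B
    B ↦ CA
    C ↦ AC
    D ↦ DB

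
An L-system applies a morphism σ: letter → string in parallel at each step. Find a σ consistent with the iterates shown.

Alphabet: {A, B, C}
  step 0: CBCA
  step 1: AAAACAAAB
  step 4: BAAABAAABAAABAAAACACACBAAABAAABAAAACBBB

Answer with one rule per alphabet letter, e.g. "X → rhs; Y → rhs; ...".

A->B, B->AC, C->AAA

  step 0 ⇒ step 1: CBCA ⇒ AAA·AC·AAA·B
    A ↦ B
    B ↦ AC
    C ↦ AAA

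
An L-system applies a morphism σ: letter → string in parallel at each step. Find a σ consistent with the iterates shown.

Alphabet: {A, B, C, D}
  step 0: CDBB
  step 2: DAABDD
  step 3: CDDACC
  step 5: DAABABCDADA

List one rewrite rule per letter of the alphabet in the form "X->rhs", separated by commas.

A->D, B->A, C->AB, D->C

  step 2 ⇒ step 3: DAABDD ⇒ C·D·D·A·C·C
    A ↦ D
    B ↦ A
    D ↦ C
    C ↦ AB  (constrained at step 0)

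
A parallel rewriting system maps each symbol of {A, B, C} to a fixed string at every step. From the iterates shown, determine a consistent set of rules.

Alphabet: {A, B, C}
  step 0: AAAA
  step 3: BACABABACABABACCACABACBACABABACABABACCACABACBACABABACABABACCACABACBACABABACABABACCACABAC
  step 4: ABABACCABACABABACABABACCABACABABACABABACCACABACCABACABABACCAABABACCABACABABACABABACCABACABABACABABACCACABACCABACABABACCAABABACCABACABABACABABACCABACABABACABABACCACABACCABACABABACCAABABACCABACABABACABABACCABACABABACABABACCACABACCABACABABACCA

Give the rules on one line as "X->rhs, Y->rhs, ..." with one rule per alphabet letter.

A->BAC, B->ABA, C->CA

  step 3 ⇒ step 4: BACABABACABABACCACABACBACABABACABABACCACABACBACABABACABABACCACABACBACABABACABABACCACABAC ⇒ ABA·BAC·CA·BAC·ABA·BAC·ABA·BAC·CA·BAC·ABA·BAC·ABA·BAC·CA·CA·BAC·CA·BAC·ABA·BAC·CA·ABA·BAC·CA·BAC·ABA·BAC·ABA·BAC·CA·BAC·ABA·BAC·ABA·BAC·CA·CA·BAC·CA·BAC·ABA·BAC·CA·ABA·BAC·CA·BAC·ABA·BAC·ABA·BAC·CA·BAC·ABA·BAC·ABA·BAC·CA·CA·BAC·CA·BAC·ABA·BAC·CA·ABA·BAC·CA·BAC·ABA·BAC·ABA·BAC·CA·BAC·ABA·BAC·ABA·BAC·CA·CA·BAC·CA·BAC·ABA·BAC·CA
    A ↦ BAC
    B ↦ ABA
    C ↦ CA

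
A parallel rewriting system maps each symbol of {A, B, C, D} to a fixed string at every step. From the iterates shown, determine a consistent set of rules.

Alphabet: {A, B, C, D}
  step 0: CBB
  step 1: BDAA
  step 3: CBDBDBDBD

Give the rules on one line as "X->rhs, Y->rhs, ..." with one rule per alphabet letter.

  step 0 ⇒ step 1: CBB ⇒ BD·A·A
    B ↦ A
    C ↦ BD
    A ↦ C  (constrained at step 1)
    D ↦ CC  (constrained at step 1)

A->C, B->A, C->BD, D->CC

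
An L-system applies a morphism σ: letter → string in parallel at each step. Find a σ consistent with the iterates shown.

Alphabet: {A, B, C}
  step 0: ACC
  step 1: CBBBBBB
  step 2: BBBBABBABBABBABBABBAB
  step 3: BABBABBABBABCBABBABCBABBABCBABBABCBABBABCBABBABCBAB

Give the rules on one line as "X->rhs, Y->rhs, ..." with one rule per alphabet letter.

A->C, B->BAB, C->BBB

  step 2 ⇒ step 3: BBBBABBABBABBABBABBAB ⇒ BAB·BAB·BAB·BAB·C·BAB·BAB·C·BAB·BAB·C·BAB·BAB·C·BAB·BAB·C·BAB·BAB·C·BAB
    A ↦ C
    B ↦ BAB
  step 0 ⇒ step 1: ACC ⇒ C·BBB·BBB
    C ↦ BBB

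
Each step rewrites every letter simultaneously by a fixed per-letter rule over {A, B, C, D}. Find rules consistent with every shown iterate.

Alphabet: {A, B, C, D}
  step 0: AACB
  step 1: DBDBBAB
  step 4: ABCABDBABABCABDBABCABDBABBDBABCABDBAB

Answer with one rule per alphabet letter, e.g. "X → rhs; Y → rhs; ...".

  step 0 ⇒ step 1: AACB ⇒ DB·DB·B·AB
    A ↦ DB
    B ↦ AB
    C ↦ B
    D ↦ C  (constrained at step 1)

A->DB, B->AB, C->B, D->C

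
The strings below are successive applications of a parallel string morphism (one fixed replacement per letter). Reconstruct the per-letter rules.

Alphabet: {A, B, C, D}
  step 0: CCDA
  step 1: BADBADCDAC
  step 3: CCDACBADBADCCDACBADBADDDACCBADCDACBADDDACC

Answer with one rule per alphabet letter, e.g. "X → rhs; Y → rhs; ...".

  step 0 ⇒ step 1: CCDA ⇒ BAD·BAD·C·DAC
    A ↦ DAC
    C ↦ BAD
    D ↦ C
    B ↦ D  (constrained at step 1)

A->DAC, B->D, C->BAD, D->C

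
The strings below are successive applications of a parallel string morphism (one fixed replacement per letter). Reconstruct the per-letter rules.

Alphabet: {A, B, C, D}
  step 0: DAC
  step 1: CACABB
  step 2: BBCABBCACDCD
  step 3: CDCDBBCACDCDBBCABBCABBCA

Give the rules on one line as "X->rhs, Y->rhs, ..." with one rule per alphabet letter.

  step 2 ⇒ step 3: BBCABBCACDCD ⇒ CD·CD·BB·CA·CD·CD·BB·CA·BB·CA·BB·CA
    A ↦ CA
    B ↦ CD
    C ↦ BB
    D ↦ CA

A->CA, B->CD, C->BB, D->CA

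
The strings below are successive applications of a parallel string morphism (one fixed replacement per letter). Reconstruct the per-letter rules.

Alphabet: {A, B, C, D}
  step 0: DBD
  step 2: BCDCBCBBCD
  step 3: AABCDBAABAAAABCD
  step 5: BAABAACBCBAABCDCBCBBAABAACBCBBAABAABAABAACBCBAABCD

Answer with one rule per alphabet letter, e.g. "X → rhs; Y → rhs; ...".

A->CB, B->AA, C->B, D->CD

  step 2 ⇒ step 3: BCDCBCBBCD ⇒ AA·B·CD·B·AA·B·AA·AA·B·CD
    B ↦ AA
    C ↦ B
    D ↦ CD
    A ↦ CB  (constrained at step 3)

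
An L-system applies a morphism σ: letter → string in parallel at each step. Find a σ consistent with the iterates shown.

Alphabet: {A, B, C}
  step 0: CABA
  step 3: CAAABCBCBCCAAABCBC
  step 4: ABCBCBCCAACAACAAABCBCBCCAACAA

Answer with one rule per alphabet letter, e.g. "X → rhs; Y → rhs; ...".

  step 3 ⇒ step 4: CAAABCBCBCCAAABCBC ⇒ A·BC·BC·BC·CA·A·CA·A·CA·A·A·BC·BC·BC·CA·A·CA·A
    A ↦ BC
    B ↦ CA
    C ↦ A

A->BC, B->CA, C->A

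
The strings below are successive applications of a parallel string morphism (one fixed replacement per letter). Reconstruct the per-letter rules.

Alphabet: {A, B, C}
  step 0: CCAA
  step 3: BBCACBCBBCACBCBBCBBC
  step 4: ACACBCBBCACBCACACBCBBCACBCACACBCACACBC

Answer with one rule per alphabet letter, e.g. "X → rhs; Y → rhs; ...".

A->B, B->AC, C->BC

  step 3 ⇒ step 4: BBCACBCBBCACBCBBCBBC ⇒ AC·AC·BC·B·BC·AC·BC·AC·AC·BC·B·BC·AC·BC·AC·AC·BC·AC·AC·BC
    A ↦ B
    B ↦ AC
    C ↦ BC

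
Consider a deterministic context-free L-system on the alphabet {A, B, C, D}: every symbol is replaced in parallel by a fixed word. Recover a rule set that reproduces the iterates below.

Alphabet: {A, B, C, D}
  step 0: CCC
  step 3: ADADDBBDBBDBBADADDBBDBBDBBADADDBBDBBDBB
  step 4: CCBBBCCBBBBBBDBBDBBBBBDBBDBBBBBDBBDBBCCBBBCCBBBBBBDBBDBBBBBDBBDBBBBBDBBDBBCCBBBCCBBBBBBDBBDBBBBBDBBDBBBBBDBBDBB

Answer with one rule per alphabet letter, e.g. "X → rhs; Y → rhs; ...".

  step 3 ⇒ step 4: ADADDBBDBBDBBADADDBBDBBDBBADADDBBDBBDBB ⇒ CC·BBB·CC·BBB·BBB·DBB·DBB·BBB·DBB·DBB·BBB·DBB·DBB·CC·BBB·CC·BBB·BBB·DBB·DBB·BBB·DBB·DBB·BBB·DBB·DBB·CC·BBB·CC·BBB·BBB·DBB·DBB·BBB·DBB·DBB·BBB·DBB·DBB
    A ↦ CC
    B ↦ DBB
    D ↦ BBB
    C ↦ AD  (constrained at step 0)

A->CC, B->DBB, C->AD, D->BBB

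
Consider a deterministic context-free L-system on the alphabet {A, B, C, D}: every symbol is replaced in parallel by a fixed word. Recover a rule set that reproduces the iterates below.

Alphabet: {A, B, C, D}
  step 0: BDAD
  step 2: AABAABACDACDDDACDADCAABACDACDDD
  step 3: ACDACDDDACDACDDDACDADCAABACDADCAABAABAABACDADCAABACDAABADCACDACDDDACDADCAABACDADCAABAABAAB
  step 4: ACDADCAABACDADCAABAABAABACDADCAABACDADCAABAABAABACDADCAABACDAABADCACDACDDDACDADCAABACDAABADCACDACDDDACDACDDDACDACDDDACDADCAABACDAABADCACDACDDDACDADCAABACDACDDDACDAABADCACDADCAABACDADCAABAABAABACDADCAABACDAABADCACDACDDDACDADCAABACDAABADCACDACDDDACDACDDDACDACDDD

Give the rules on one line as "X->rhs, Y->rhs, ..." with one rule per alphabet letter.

  step 3 ⇒ step 4: ACDACDDDACDACDDDACDADCAABACDADCAABAABAABACDADCAABACDAABADCACDACDDDACDADCAABACDADCAABAABAAB ⇒ ACD·ADC·AAB·ACD·ADC·AAB·AAB·AAB·ACD·ADC·AAB·ACD·ADC·AAB·AAB·AAB·ACD·ADC·AAB·ACD·AAB·ADC·ACD·ACD·DD·ACD·ADC·AAB·ACD·AAB·ADC·ACD·ACD·DD·ACD·ACD·DD·ACD·ACD·DD·ACD·ADC·AAB·ACD·AAB·ADC·ACD·ACD·DD·ACD·ADC·AAB·ACD·ACD·DD·ACD·AAB·ADC·ACD·ADC·AAB·ACD·ADC·AAB·AAB·AAB·ACD·ADC·AAB·ACD·AAB·ADC·ACD·ACD·DD·ACD·ADC·AAB·ACD·AAB·ADC·ACD·ACD·DD·ACD·ACD·DD·ACD·ACD·DD
    A ↦ ACD
    B ↦ DD
    C ↦ ADC
    D ↦ AAB

A->ACD, B->DD, C->ADC, D->AAB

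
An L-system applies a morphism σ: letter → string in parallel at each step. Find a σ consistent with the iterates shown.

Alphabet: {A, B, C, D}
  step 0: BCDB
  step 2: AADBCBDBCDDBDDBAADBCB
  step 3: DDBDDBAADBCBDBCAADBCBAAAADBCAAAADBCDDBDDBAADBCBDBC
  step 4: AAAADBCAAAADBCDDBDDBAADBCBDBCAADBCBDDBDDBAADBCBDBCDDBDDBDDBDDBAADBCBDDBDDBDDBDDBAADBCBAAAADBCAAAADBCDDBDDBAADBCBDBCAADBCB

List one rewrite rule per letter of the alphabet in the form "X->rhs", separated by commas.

A->DDB, B->DBC, C->B, D->AA

  step 3 ⇒ step 4: DDBDDBAADBCBDBCAADBCBAAAADBCAAAADBCDDBDDBAADBCBDBC ⇒ AA·AA·DBC·AA·AA·DBC·DDB·DDB·AA·DBC·B·DBC·AA·DBC·B·DDB·DDB·AA·DBC·B·DBC·DDB·DDB·DDB·DDB·AA·DBC·B·DDB·DDB·DDB·DDB·AA·DBC·B·AA·AA·DBC·AA·AA·DBC·DDB·DDB·AA·DBC·B·DBC·AA·DBC·B
    A ↦ DDB
    B ↦ DBC
    C ↦ B
    D ↦ AA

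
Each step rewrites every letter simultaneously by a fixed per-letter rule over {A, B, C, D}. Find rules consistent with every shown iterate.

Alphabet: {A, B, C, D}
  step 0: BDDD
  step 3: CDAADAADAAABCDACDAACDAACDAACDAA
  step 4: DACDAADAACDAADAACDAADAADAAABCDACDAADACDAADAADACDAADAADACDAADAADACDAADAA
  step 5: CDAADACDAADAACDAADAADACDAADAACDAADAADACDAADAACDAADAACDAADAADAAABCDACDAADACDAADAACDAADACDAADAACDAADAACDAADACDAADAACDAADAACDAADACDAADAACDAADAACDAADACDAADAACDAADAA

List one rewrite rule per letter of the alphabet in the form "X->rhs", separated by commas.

A->DAA, B->ABC, C->DA, D->C

  step 4 ⇒ step 5: DACDAADAACDAADAACDAADAADAAABCDACDAADACDAADAADACDAADAADACDAADAADACDAADAA ⇒ C·DAA·DA·C·DAA·DAA·C·DAA·DAA·DA·C·DAA·DAA·C·DAA·DAA·DA·C·DAA·DAA·C·DAA·DAA·C·DAA·DAA·DAA·ABC·DA·C·DAA·DA·C·DAA·DAA·C·DAA·DA·C·DAA·DAA·C·DAA·DAA·C·DAA·DA·C·DAA·DAA·C·DAA·DAA·C·DAA·DA·C·DAA·DAA·C·DAA·DAA·C·DAA·DA·C·DAA·DAA·C·DAA·DAA
    A ↦ DAA
    B ↦ ABC
    C ↦ DA
    D ↦ C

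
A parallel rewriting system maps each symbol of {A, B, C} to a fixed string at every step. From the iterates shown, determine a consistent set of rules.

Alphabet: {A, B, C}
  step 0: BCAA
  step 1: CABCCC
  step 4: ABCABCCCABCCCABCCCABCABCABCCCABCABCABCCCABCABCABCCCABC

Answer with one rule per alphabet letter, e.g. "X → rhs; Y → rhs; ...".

  step 0 ⇒ step 1: BCAA ⇒ C·ABC·C·C
    A ↦ C
    B ↦ C
    C ↦ ABC

A->C, B->C, C->ABC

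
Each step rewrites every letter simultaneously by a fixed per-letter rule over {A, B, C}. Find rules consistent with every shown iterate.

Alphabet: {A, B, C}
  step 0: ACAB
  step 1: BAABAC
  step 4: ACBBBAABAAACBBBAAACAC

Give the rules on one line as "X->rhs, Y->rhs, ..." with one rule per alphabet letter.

A->B, B->AC, C->AA

  step 0 ⇒ step 1: ACAB ⇒ B·AA·B·AC
    A ↦ B
    B ↦ AC
    C ↦ AA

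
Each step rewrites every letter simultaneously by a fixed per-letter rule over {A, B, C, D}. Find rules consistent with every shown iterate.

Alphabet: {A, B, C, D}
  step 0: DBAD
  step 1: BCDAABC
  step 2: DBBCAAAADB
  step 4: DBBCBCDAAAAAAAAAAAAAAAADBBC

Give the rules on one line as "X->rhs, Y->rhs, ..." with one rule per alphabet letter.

  step 1 ⇒ step 2: BCDAABC ⇒ D·B·BC·AA·AA·D·B
    A ↦ AA
    B ↦ D
    C ↦ B
    D ↦ BC

A->AA, B->D, C->B, D->BC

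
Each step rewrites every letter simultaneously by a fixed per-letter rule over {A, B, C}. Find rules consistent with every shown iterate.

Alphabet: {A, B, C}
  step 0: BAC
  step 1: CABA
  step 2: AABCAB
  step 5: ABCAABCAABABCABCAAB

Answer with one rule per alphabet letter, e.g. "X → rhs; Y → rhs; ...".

  step 1 ⇒ step 2: CABA ⇒ A·AB·C·AB
    A ↦ AB
    B ↦ C
    C ↦ A

A->AB, B->C, C->A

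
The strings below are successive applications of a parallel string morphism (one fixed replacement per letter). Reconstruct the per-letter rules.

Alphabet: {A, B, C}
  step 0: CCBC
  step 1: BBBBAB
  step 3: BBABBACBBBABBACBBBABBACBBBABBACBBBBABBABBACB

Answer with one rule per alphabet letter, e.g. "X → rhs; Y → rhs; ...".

A->CB, B->BBA, C->B

  step 0 ⇒ step 1: CCBC ⇒ B·B·BBA·B
    B ↦ BBA
    C ↦ B
    A ↦ CB  (constrained at step 1)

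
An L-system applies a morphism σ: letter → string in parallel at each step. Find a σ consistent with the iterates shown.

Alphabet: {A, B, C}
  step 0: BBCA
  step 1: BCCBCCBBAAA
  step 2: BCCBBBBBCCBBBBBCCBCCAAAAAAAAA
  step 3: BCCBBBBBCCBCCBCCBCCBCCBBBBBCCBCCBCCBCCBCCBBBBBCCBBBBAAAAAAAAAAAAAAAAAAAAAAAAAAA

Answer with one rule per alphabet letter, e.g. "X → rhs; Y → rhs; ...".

A->AAA, B->BCC, C->BB

  step 2 ⇒ step 3: BCCBBBBBCCBBBBBCCBCCAAAAAAAAA ⇒ BCC·BB·BB·BCC·BCC·BCC·BCC·BCC·BB·BB·BCC·BCC·BCC·BCC·BCC·BB·BB·BCC·BB·BB·AAA·AAA·AAA·AAA·AAA·AAA·AAA·AAA·AAA
    A ↦ AAA
    B ↦ BCC
    C ↦ BB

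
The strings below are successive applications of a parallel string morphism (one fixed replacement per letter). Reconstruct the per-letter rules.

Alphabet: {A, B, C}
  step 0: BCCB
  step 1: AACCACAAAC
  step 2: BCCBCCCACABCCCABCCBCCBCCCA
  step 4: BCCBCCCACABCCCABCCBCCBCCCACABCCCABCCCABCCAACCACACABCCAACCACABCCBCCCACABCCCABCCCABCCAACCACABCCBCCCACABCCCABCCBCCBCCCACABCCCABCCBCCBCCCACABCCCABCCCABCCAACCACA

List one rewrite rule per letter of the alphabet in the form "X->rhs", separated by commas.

  step 1 ⇒ step 2: AACCACAAAC ⇒ BCC·BCC·CA·CA·BCC·CA·BCC·BCC·BCC·CA
    A ↦ BCC
    C ↦ CA
  step 0 ⇒ step 1: BCCB ⇒ AAC·CA·CA·AAC
    B ↦ AAC

A->BCC, B->AAC, C->CA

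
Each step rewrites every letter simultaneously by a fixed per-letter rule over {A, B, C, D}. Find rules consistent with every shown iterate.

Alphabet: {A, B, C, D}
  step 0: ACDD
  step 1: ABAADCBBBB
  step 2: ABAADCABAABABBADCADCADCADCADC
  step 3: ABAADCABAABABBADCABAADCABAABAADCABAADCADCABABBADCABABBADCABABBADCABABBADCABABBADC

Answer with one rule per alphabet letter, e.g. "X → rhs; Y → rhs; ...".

A->ABA, B->ADC, C->ADC, D->BB

  step 2 ⇒ step 3: ABAADCABAABABBADCADCADCADCADC ⇒ ABA·ADC·ABA·ABA·BB·ADC·ABA·ADC·ABA·ABA·ADC·ABA·ADC·ADC·ABA·BB·ADC·ABA·BB·ADC·ABA·BB·ADC·ABA·BB·ADC·ABA·BB·ADC
    A ↦ ABA
    B ↦ ADC
    C ↦ ADC
    D ↦ BB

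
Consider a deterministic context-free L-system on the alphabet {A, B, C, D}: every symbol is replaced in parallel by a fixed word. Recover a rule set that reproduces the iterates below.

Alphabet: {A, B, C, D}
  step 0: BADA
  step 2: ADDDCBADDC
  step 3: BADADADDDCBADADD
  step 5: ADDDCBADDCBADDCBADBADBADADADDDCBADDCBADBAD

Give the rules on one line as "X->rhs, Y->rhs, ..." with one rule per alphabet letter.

A->B, B->DC, C->D, D->AD

  step 2 ⇒ step 3: ADDDCBADDC ⇒ B·AD·AD·AD·D·DC·B·AD·AD·D
    A ↦ B
    B ↦ DC
    C ↦ D
    D ↦ AD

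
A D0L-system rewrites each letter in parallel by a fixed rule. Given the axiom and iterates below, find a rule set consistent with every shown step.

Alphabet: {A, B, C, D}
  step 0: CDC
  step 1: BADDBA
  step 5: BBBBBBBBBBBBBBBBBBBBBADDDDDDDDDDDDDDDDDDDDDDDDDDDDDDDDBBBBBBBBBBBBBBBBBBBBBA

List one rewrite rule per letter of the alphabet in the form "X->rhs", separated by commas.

  step 0 ⇒ step 1: CDC ⇒ BA·DD·BA
    C ↦ BA
    D ↦ DD
    A ↦ C  (constrained at step 1)
    B ↦ BB  (constrained at step 1)

A->C, B->BB, C->BA, D->DD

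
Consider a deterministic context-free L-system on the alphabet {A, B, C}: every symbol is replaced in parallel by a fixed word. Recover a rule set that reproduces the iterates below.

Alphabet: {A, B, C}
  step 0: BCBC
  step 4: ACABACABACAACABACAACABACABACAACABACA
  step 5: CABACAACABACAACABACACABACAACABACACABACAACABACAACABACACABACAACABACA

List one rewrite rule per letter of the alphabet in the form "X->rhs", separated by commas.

  step 4 ⇒ step 5: ACABACABACAACABACAACABACABACAACABACA ⇒ CA·BA·CA·A·CA·BA·CA·A·CA·BA·CA·CA·BA·CA·A·CA·BA·CA·CA·BA·CA·A·CA·BA·CA·A·CA·BA·CA·CA·BA·CA·A·CA·BA·CA
    A ↦ CA
    B ↦ A
    C ↦ BA

A->CA, B->A, C->BA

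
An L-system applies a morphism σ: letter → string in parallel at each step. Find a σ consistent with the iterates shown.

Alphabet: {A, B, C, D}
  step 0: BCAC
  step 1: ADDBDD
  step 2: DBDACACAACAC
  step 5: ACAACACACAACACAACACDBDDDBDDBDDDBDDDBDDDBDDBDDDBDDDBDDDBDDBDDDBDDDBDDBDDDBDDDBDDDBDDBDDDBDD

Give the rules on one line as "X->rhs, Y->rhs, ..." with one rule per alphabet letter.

A->DBD, B->A, C->D, D->AC

  step 1 ⇒ step 2: ADDBDD ⇒ DBD·AC·AC·A·AC·AC
    A ↦ DBD
    B ↦ A
    D ↦ AC
  step 0 ⇒ step 1: BCAC ⇒ A·D·DBD·D
    C ↦ D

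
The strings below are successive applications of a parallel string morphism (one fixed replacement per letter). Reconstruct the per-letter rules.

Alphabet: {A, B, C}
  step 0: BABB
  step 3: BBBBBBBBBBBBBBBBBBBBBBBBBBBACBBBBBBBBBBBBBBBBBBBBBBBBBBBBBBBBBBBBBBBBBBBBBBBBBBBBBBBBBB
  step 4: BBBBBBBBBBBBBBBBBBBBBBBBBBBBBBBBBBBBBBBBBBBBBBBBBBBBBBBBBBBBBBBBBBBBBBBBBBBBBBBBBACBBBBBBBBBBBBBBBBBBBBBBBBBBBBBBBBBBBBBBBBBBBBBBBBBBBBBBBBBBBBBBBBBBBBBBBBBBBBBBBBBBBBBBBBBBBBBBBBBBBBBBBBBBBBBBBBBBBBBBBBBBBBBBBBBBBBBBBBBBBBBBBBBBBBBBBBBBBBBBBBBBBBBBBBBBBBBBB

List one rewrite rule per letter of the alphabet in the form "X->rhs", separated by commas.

A->AC, B->BBB, C->B

  step 3 ⇒ step 4: BBBBBBBBBBBBBBBBBBBBBBBBBBBACBBBBBBBBBBBBBBBBBBBBBBBBBBBBBBBBBBBBBBBBBBBBBBBBBBBBBBBBBB ⇒ BBB·BBB·BBB·BBB·BBB·BBB·BBB·BBB·BBB·BBB·BBB·BBB·BBB·BBB·BBB·BBB·BBB·BBB·BBB·BBB·BBB·BBB·BBB·BBB·BBB·BBB·BBB·AC·B·BBB·BBB·BBB·BBB·BBB·BBB·BBB·BBB·BBB·BBB·BBB·BBB·BBB·BBB·BBB·BBB·BBB·BBB·BBB·BBB·BBB·BBB·BBB·BBB·BBB·BBB·BBB·BBB·BBB·BBB·BBB·BBB·BBB·BBB·BBB·BBB·BBB·BBB·BBB·BBB·BBB·BBB·BBB·BBB·BBB·BBB·BBB·BBB·BBB·BBB·BBB·BBB·BBB·BBB·BBB·BBB·BBB·BBB
    A ↦ AC
    B ↦ BBB
    C ↦ B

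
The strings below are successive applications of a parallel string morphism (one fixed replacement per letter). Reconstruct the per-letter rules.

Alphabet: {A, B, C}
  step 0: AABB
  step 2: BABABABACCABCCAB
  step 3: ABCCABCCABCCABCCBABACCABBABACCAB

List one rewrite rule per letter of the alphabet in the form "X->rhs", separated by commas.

  step 2 ⇒ step 3: BABABABACCABCCAB ⇒ AB·CC·AB·CC·AB·CC·AB·CC·BA·BA·CC·AB·BA·BA·CC·AB
    A ↦ CC
    B ↦ AB
    C ↦ BA

A->CC, B->AB, C->BA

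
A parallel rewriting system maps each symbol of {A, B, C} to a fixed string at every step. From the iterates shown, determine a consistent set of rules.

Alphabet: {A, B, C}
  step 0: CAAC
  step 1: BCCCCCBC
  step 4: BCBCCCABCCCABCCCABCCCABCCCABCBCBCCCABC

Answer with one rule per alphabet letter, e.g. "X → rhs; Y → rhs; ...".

  step 0 ⇒ step 1: CAAC ⇒ BC·CC·CC·BC
    A ↦ CC
    C ↦ BC
    B ↦ A  (constrained at step 1)

A->CC, B->A, C->BC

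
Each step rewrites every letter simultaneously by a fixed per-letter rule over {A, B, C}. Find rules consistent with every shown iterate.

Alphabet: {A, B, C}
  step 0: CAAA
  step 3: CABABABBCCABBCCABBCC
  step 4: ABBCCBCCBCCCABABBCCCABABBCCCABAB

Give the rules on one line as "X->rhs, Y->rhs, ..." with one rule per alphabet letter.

  step 3 ⇒ step 4: CABABABBCCABBCCABBCC ⇒ AB·BC·C·BC·C·BC·C·C·AB·AB·BC·C·C·AB·AB·BC·C·C·AB·AB
    A ↦ BC
    B ↦ C
    C ↦ AB

A->BC, B->C, C->AB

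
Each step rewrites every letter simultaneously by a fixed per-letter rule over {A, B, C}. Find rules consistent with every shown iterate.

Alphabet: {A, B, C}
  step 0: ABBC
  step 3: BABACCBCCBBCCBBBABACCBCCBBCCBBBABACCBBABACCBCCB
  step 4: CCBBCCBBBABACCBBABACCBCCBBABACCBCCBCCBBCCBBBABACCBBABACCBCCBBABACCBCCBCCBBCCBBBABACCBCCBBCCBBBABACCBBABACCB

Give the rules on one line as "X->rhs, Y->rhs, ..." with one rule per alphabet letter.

A->B, B->CCB, C->BA

  step 3 ⇒ step 4: BABACCBCCBBCCBBBABACCBCCBBCCBBBABACCBBABACCBCCB ⇒ CCB·B·CCB·B·BA·BA·CCB·BA·BA·CCB·CCB·BA·BA·CCB·CCB·CCB·B·CCB·B·BA·BA·CCB·BA·BA·CCB·CCB·BA·BA·CCB·CCB·CCB·B·CCB·B·BA·BA·CCB·CCB·B·CCB·B·BA·BA·CCB·BA·BA·CCB
    A ↦ B
    B ↦ CCB
    C ↦ BA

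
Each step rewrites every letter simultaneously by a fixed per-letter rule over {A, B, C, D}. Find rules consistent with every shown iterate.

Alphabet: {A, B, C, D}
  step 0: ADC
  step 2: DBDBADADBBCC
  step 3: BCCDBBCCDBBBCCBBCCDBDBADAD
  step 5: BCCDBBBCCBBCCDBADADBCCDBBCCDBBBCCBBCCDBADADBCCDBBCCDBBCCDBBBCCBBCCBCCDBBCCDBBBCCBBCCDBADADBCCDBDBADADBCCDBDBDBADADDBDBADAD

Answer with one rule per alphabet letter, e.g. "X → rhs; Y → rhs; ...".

  step 2 ⇒ step 3: DBDBADADBBCC ⇒ BCC·DB·BCC·DB·B·BCC·B·BCC·DB·DB·AD·AD
    A ↦ B
    B ↦ DB
    C ↦ AD
    D ↦ BCC

A->B, B->DB, C->AD, D->BCC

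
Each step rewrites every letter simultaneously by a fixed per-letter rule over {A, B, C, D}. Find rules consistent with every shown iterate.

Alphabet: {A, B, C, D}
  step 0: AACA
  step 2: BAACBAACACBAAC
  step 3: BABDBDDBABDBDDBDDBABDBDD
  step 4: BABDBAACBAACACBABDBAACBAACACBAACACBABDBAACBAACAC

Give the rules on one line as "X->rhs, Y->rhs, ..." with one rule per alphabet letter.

  step 3 ⇒ step 4: BABDBDDBABDBDDBDDBABDBDD ⇒ BA·BD·BA·AC·BA·AC·AC·BA·BD·BA·AC·BA·AC·AC·BA·AC·AC·BA·BD·BA·AC·BA·AC·AC
    A ↦ BD
    B ↦ BA
    D ↦ AC
  step 2 ⇒ step 3: BAACBAACACBAAC ⇒ BA·BD·BD·D·BA·BD·BD·D·BD·D·BA·BD·BD·D
    C ↦ D

A->BD, B->BA, C->D, D->AC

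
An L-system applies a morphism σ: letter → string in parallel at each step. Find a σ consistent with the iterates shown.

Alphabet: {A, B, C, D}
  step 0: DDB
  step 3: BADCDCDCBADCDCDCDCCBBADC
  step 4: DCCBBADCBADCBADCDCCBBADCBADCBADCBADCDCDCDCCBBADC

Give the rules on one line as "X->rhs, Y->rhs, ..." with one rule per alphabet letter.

A->CB, B->DC, C->DC, D->BA

  step 3 ⇒ step 4: BADCDCDCBADCDCDCDCCBBADC ⇒ DC·CB·BA·DC·BA·DC·BA·DC·DC·CB·BA·DC·BA·DC·BA·DC·BA·DC·DC·DC·DC·CB·BA·DC
    A ↦ CB
    B ↦ DC
    C ↦ DC
    D ↦ BA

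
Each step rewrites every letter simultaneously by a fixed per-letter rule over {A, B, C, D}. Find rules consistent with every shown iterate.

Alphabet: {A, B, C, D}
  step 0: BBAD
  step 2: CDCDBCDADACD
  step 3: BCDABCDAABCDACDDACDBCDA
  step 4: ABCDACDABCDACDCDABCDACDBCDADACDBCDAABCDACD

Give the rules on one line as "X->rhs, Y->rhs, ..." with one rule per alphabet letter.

A->CD, B->A, C->BC, D->DA

  step 3 ⇒ step 4: BCDABCDAABCDACDDACDBCDA ⇒ A·BC·DA·CD·A·BC·DA·CD·CD·A·BC·DA·CD·BC·DA·DA·CD·BC·DA·A·BC·DA·CD
    A ↦ CD
    B ↦ A
    C ↦ BC
    D ↦ DA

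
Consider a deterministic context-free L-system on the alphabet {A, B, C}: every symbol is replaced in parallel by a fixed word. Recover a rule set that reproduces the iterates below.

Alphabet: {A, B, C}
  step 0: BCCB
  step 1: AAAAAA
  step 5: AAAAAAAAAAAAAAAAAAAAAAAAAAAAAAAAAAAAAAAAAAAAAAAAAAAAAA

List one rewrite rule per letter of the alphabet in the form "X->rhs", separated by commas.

  step 0 ⇒ step 1: BCCB ⇒ AA·A·A·AA
    B ↦ AA
    C ↦ A
    A ↦ BC  (constrained at step 1)

A->BC, B->AA, C->A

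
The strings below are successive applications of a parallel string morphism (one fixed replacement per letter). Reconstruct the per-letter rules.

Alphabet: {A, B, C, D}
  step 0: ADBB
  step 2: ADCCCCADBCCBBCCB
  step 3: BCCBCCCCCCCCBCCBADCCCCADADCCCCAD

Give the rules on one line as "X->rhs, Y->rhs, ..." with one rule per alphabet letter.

A->BC, B->AD, C->CC, D->CB

  step 2 ⇒ step 3: ADCCCCADBCCBBCCB ⇒ BC·CB·CC·CC·CC·CC·BC·CB·AD·CC·CC·AD·AD·CC·CC·AD
    A ↦ BC
    B ↦ AD
    C ↦ CC
    D ↦ CB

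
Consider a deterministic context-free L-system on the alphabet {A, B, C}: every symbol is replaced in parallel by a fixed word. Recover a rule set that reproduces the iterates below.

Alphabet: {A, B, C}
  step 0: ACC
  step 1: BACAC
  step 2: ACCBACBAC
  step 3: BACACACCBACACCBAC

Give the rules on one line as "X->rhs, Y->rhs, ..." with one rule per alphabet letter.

A->B, B->ACC, C->AC

  step 2 ⇒ step 3: ACCBACBAC ⇒ B·AC·AC·ACC·B·AC·ACC·B·AC
    A ↦ B
    B ↦ ACC
    C ↦ AC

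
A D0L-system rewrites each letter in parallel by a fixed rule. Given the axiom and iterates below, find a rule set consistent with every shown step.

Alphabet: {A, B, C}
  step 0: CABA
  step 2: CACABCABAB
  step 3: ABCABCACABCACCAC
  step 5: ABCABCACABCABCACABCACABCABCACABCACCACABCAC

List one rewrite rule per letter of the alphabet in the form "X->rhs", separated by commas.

A->C, B->AC, C->AB

  step 2 ⇒ step 3: CACABCABAB ⇒ AB·C·AB·C·AC·AB·C·AC·C·AC
    A ↦ C
    B ↦ AC
    C ↦ AB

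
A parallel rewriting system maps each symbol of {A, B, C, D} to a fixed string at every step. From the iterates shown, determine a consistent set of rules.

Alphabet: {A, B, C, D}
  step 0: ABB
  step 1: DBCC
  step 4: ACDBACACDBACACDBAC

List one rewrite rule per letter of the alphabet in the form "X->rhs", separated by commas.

A->DB, B->C, C->AC, D->A

  step 0 ⇒ step 1: ABB ⇒ DB·C·C
    A ↦ DB
    B ↦ C
    C ↦ AC  (constrained at step 1)
    D ↦ A  (constrained at step 1)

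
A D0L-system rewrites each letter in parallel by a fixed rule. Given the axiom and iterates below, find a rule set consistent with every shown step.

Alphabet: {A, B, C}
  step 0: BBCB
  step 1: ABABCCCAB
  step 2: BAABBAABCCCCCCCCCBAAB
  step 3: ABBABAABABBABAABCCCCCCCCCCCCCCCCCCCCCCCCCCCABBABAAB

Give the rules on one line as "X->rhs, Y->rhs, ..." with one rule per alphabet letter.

A->BA, B->AB, C->CCC

  step 2 ⇒ step 3: BAABBAABCCCCCCCCCBAAB ⇒ AB·BA·BA·AB·AB·BA·BA·AB·CCC·CCC·CCC·CCC·CCC·CCC·CCC·CCC·CCC·AB·BA·BA·AB
    A ↦ BA
    B ↦ AB
    C ↦ CCC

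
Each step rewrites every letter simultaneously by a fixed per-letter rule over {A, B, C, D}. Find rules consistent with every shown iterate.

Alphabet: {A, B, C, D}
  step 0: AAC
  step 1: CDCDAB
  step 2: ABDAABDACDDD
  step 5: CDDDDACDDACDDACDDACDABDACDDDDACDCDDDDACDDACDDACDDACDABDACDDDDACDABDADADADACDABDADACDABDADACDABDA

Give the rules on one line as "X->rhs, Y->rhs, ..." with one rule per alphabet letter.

  step 1 ⇒ step 2: CDCDAB ⇒ AB·DA·AB·DA·CD·DD
    A ↦ CD
    B ↦ DD
    C ↦ AB
    D ↦ DA

A->CD, B->DD, C->AB, D->DA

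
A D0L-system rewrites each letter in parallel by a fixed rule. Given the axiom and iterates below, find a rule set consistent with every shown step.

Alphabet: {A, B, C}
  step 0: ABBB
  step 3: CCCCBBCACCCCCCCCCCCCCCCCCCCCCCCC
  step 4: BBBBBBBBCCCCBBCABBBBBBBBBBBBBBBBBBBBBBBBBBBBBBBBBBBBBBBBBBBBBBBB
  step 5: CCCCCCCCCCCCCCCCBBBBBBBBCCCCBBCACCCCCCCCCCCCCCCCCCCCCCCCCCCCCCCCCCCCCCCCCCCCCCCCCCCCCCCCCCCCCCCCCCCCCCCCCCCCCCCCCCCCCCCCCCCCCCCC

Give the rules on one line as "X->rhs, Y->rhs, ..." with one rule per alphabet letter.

  step 4 ⇒ step 5: BBBBBBBBCCCCBBCABBBBBBBBBBBBBBBBBBBBBBBBBBBBBBBBBBBBBBBBBBBBBBBB ⇒ CC·CC·CC·CC·CC·CC·CC·CC·BB·BB·BB·BB·CC·CC·BB·CA·CC·CC·CC·CC·CC·CC·CC·CC·CC·CC·CC·CC·CC·CC·CC·CC·CC·CC·CC·CC·CC·CC·CC·CC·CC·CC·CC·CC·CC·CC·CC·CC·CC·CC·CC·CC·CC·CC·CC·CC·CC·CC·CC·CC·CC·CC·CC·CC
    A ↦ CA
    B ↦ CC
    C ↦ BB

A->CA, B->CC, C->BB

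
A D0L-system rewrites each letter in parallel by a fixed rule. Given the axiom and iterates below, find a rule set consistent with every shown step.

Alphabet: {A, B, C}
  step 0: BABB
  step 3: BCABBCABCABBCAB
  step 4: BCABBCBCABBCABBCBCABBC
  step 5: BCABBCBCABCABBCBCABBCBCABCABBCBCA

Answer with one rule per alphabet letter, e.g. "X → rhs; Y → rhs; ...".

  step 4 ⇒ step 5: BCABBCBCABBCABBCBCABBC ⇒ BC·A·B·BC·BC·A·BC·A·B·BC·BC·A·B·BC·BC·A·BC·A·B·BC·BC·A
    A ↦ B
    B ↦ BC
    C ↦ A

A->B, B->BC, C->A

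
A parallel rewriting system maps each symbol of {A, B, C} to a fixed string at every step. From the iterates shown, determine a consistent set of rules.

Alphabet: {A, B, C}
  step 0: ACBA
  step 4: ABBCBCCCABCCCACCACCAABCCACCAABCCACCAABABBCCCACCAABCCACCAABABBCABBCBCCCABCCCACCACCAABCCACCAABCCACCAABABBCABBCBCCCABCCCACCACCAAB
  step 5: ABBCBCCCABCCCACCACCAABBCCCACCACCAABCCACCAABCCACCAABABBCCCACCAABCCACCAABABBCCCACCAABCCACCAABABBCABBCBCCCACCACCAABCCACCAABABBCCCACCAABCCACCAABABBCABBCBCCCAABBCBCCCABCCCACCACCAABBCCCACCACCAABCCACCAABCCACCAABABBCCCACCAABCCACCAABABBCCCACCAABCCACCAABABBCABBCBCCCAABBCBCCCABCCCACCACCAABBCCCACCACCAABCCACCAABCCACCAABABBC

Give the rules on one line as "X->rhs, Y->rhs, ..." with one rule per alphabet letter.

  step 4 ⇒ step 5: ABBCBCCCABCCCACCACCAABCCACCAABCCACCAABABBCCCACCAABCCACCAABABBCABBCBCCCABCCCACCACCAABCCACCAABCCACCAABABBCABBCBCCCABCCCACCACCAAB ⇒ AB·BC·BC·CCA·BC·CCA·CCA·CCA·AB·BC·CCA·CCA·CCA·AB·CCA·CCA·AB·CCA·CCA·AB·AB·BC·CCA·CCA·AB·CCA·CCA·AB·AB·BC·CCA·CCA·AB·CCA·CCA·AB·AB·BC·AB·BC·BC·CCA·CCA·CCA·AB·CCA·CCA·AB·AB·BC·CCA·CCA·AB·CCA·CCA·AB·AB·BC·AB·BC·BC·CCA·AB·BC·BC·CCA·BC·CCA·CCA·CCA·AB·BC·CCA·CCA·CCA·AB·CCA·CCA·AB·CCA·CCA·AB·AB·BC·CCA·CCA·AB·CCA·CCA·AB·AB·BC·CCA·CCA·AB·CCA·CCA·AB·AB·BC·AB·BC·BC·CCA·AB·BC·BC·CCA·BC·CCA·CCA·CCA·AB·BC·CCA·CCA·CCA·AB·CCA·CCA·AB·CCA·CCA·AB·AB·BC
    A ↦ AB
    B ↦ BC
    C ↦ CCA

A->AB, B->BC, C->CCA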